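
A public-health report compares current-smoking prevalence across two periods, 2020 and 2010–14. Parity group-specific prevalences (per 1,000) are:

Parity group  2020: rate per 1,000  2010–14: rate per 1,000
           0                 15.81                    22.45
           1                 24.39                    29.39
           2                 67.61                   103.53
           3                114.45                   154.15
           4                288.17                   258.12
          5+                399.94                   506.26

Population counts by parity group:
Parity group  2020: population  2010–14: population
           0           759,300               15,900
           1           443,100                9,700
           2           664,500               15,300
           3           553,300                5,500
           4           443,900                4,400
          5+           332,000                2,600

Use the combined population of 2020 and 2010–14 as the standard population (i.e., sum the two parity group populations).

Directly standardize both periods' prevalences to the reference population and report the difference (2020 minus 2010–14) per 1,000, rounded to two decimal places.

Combined standard total = 3,249,500; weights = 0.2386, 0.1393, 0.2092, 0.1720, 0.1380, 0.1030.
2020: 0.2386×15.81 + 0.1393×24.39 + 0.2092×67.61 + 0.1720×114.45 + 0.1380×288.17 + 0.1030×399.94 = 121.9333 per 1,000.
2010–14: 0.2386×22.45 + 0.1393×29.39 + 0.2092×103.53 + 0.1720×154.15 + 0.1380×258.12 + 0.1030×506.26 = 145.3576 per 1,000.
Difference = 121.9333 − 145.3576 = -23.4243.

-23.42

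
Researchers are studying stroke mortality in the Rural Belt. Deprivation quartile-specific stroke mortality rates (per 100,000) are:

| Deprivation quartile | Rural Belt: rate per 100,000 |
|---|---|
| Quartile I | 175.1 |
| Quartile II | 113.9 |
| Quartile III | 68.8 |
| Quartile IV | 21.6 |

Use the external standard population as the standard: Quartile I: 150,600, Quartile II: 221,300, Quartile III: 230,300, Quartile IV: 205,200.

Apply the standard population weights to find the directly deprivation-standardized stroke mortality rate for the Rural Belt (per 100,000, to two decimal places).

Standard total = 807,400; weights = 0.1865, 0.2741, 0.2852, 0.2541.
Standardized rate: 0.1865×175.1 + 0.2741×113.9 + 0.2852×68.8 + 0.2541×21.6 = 88.9932 per 100,000.

88.99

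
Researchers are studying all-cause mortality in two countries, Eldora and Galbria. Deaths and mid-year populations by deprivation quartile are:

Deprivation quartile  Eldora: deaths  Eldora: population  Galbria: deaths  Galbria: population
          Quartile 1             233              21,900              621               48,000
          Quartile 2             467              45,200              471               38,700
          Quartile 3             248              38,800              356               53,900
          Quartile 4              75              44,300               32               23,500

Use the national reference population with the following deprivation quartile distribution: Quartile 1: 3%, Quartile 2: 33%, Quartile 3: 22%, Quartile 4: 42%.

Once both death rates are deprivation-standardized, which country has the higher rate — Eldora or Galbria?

Galbria

Deprivation-specific rates per 100,000 for Eldora: 1063.93, 1033.19, 639.18, 169.30.
For Galbria: 1293.75, 1217.05, 660.48, 136.17.
Standard weights: 0.03, 0.33, 0.22, 0.42.
Eldora: 0.0300×1063.93 + 0.3300×1033.19 + 0.2200×639.18 + 0.4200×169.30 = 584.5938 per 100,000.
Galbria: 0.0300×1293.75 + 0.3300×1217.05 + 0.2200×660.48 + 0.4200×136.17 = 642.9380 per 100,000.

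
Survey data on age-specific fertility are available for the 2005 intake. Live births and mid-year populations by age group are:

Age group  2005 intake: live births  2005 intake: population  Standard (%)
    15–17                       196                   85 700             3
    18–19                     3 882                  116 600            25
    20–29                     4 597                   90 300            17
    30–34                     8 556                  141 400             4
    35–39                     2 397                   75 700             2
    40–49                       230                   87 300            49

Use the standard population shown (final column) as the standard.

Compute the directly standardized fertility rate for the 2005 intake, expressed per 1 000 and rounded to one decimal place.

21.4

Age-specific rates per 1 000 for the 2005 intake: 2.287, 33.293, 50.908, 60.509, 31.664, 2.635.
Standard weights: 0.03, 0.25, 0.17, 0.04, 0.02, 0.49.
Standardized rate: 0.0300×2.287 + 0.2500×33.293 + 0.1700×50.908 + 0.0400×60.509 + 0.0200×31.664 + 0.4900×2.635 = 21.3909 per 1 000.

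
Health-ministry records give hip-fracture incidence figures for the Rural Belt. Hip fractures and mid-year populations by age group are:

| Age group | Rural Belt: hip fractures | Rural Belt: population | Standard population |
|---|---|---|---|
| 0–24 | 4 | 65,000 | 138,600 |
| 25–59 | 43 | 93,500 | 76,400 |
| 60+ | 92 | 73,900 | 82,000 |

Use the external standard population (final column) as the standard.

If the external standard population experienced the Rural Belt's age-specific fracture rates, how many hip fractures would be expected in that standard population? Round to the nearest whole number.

146

Age-specific rates per 100,000 for the Rural Belt: 6.15, 45.99, 124.49.
Expected hip fractures = Σ (standard pop × age-specific rate ÷ 100,000)
= 138,600×6.15/100,000 + 76,400×45.99/100,000 + 82,000×124.49/100,000
= 8.53 + 35.14 + 102.08 = 145.75.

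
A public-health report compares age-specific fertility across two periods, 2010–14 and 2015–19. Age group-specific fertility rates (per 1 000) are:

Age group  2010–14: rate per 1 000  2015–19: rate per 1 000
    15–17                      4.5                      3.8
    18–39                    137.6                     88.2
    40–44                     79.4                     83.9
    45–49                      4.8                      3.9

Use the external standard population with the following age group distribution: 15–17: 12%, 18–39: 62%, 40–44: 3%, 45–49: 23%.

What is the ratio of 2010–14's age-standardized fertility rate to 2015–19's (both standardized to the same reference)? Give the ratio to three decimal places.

Standard weights: 0.12, 0.62, 0.03, 0.23.
2010–14: 0.1200×4.5 + 0.6200×137.6 + 0.0300×79.4 + 0.2300×4.8 = 89.3380 per 1 000.
2015–19: 0.1200×3.8 + 0.6200×88.2 + 0.0300×83.9 + 0.2300×3.9 = 58.5540 per 1 000.
Ratio = 89.3380 ÷ 58.5540 = 1.52574.

1.526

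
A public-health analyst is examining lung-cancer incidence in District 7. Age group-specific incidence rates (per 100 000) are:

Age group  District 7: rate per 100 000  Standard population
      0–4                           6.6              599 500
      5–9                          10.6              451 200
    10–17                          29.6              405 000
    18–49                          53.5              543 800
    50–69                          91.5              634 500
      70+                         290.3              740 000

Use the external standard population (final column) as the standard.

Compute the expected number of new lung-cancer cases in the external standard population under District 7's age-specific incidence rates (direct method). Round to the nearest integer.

Expected new lung-cancer cases = Σ (standard pop × age-specific rate ÷ 100 000)
= 599 500×6.6/100 000 + 451 200×10.6/100 000 + 405 000×29.6/100 000 + 543 800×53.5/100 000 + 634 500×91.5/100 000 + 740 000×290.3/100 000
= 39.57 + 47.83 + 119.88 + 290.93 + 580.57 + 2148.22 = 3226.99.

3227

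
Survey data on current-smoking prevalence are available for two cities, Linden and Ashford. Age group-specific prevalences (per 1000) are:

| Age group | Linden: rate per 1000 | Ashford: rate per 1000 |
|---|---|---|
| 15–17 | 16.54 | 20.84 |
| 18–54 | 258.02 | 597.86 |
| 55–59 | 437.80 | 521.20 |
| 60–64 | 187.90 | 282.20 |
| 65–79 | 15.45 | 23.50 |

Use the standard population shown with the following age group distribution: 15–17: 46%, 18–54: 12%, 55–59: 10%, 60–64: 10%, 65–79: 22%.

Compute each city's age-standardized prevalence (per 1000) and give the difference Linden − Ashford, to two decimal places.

-62.30

Standard weights: 0.46, 0.12, 0.10, 0.10, 0.22.
Linden: 0.4600×16.54 + 0.1200×258.02 + 0.1000×437.80 + 0.1000×187.90 + 0.2200×15.45 = 104.5398 per 1000.
Ashford: 0.4600×20.84 + 0.1200×597.86 + 0.1000×521.20 + 0.1000×282.20 + 0.2200×23.50 = 166.8396 per 1000.
Difference = 104.5398 − 166.8396 = -62.2998.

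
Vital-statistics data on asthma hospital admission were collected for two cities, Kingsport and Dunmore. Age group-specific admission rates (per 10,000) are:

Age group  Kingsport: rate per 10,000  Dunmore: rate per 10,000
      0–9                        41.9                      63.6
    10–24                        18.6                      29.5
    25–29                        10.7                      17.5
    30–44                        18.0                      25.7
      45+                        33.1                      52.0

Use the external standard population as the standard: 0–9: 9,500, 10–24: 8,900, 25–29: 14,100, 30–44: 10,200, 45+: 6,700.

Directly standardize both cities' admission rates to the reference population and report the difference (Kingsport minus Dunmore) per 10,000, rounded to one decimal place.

-12.2

Standard total = 49,400; weights = 0.1923, 0.1802, 0.2854, 0.2065, 0.1356.
Kingsport: 0.1923×41.9 + 0.1802×18.6 + 0.2854×10.7 + 0.2065×18.0 + 0.1356×33.1 = 22.6686 per 10,000.
Dunmore: 0.1923×63.6 + 0.1802×29.5 + 0.2854×17.5 + 0.2065×25.7 + 0.1356×52.0 = 34.8996 per 10,000.
Difference = 22.6686 − 34.8996 = -12.2310.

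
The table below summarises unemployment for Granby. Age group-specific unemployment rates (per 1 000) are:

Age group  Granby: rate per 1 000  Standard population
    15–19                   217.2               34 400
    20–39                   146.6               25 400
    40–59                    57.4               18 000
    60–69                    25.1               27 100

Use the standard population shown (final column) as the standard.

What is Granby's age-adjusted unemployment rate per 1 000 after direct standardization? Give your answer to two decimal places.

Standard total = 104 900; weights = 0.3279, 0.2421, 0.1716, 0.2583.
Standardized rate: 0.3279×217.2 + 0.2421×146.6 + 0.1716×57.4 + 0.2583×25.1 = 123.0575 per 1 000.

123.06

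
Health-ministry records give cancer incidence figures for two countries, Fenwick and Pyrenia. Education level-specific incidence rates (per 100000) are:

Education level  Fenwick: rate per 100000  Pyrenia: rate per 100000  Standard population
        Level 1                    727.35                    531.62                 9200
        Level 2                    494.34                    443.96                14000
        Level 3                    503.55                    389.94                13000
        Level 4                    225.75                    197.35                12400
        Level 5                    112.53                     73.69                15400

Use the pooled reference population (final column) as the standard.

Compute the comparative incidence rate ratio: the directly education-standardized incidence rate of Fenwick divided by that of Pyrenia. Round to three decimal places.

Standard total = 64000; weights = 0.1437, 0.2188, 0.2031, 0.1938, 0.2406.
Fenwick: 0.1437×727.35 + 0.2188×494.34 + 0.2031×503.55 + 0.1938×225.75 + 0.2406×112.53 = 385.7936 per 100000.
Pyrenia: 0.1437×531.62 + 0.2188×443.96 + 0.2031×389.94 + 0.1938×197.35 + 0.2406×73.69 = 308.7114 per 100000.
Ratio = 385.7936 ÷ 308.7114 = 1.24969.

1.250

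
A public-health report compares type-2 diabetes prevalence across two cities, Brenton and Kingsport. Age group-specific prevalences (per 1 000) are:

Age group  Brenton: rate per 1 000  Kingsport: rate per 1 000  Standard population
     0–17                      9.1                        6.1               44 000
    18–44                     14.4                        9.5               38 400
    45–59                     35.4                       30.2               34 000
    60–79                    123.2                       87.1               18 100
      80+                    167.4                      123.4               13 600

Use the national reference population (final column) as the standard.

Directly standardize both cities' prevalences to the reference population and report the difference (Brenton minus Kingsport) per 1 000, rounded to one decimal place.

Standard total = 148 100; weights = 0.2971, 0.2593, 0.2296, 0.1222, 0.0918.
Brenton: 0.2971×9.1 + 0.2593×14.4 + 0.2296×35.4 + 0.1222×123.2 + 0.0918×167.4 = 44.9934 per 1 000.
Kingsport: 0.2971×6.1 + 0.2593×9.5 + 0.2296×30.2 + 0.1222×87.1 + 0.0918×123.4 = 33.1853 per 1 000.
Difference = 44.9934 − 33.1853 = 11.8080.

11.8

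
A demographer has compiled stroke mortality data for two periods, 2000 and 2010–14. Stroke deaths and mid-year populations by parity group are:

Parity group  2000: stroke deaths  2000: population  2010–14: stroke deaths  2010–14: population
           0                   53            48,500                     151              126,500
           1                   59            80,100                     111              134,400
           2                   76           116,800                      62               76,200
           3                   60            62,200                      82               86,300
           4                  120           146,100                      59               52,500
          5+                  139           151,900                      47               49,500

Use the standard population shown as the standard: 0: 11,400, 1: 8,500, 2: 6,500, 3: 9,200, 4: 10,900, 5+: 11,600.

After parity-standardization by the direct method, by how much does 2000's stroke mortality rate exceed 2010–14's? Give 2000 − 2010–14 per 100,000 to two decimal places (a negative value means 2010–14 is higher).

-11.24

Parity-specific rates per 100,000 for 2000: 109.28, 73.66, 65.07, 96.46, 82.14, 91.51.
For 2010–14: 119.37, 82.59, 81.36, 95.02, 112.38, 94.95.
Standard total = 58,100; weights = 0.1962, 0.1463, 0.1119, 0.1583, 0.1876, 0.1997.
2000: 0.1962×109.28 + 0.1463×73.66 + 0.1119×65.07 + 0.1583×96.46 + 0.1876×82.14 + 0.1997×91.51 = 88.4516 per 100,000.
2010–14: 0.1962×119.37 + 0.1463×82.59 + 0.1119×81.36 + 0.1583×95.02 + 0.1876×112.38 + 0.1997×94.95 = 99.6936 per 100,000.
Difference = 88.4516 − 99.6936 = -11.2420.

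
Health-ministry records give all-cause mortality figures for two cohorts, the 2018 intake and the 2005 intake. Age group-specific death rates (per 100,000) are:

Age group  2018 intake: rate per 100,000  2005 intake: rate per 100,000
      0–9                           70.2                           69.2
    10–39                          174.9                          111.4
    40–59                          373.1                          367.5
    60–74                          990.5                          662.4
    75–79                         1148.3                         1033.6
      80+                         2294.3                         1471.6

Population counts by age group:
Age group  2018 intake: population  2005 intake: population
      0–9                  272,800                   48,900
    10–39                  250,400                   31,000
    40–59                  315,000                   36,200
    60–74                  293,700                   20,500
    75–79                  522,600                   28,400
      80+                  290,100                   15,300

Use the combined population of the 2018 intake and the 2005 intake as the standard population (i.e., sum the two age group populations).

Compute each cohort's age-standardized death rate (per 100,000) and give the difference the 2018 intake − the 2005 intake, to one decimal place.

206.0

Combined standard total = 2,124,900; weights = 0.1514, 0.1324, 0.1653, 0.1479, 0.2593, 0.1437.
The 2018 intake: 0.1514×70.2 + 0.1324×174.9 + 0.1653×373.1 + 0.1479×990.5 + 0.2593×1148.3 + 0.1437×2294.3 = 869.4247 per 100,000.
The 2005 intake: 0.1514×69.2 + 0.1324×111.4 + 0.1653×367.5 + 0.1479×662.4 + 0.2593×1033.6 + 0.1437×1471.6 = 663.4392 per 100,000.
Difference = 869.4247 − 663.4392 = 205.9855.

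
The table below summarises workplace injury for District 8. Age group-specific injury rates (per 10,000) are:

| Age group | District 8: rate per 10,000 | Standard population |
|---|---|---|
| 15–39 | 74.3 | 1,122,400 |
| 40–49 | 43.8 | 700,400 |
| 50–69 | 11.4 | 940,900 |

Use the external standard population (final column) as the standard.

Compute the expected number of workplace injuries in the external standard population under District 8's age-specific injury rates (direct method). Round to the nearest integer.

Expected workplace injuries = Σ (standard pop × age-specific rate ÷ 10,000)
= 1,122,400×74.3/10,000 + 700,400×43.8/10,000 + 940,900×11.4/10,000
= 8339.43 + 3067.75 + 1072.63 = 12479.81.

12480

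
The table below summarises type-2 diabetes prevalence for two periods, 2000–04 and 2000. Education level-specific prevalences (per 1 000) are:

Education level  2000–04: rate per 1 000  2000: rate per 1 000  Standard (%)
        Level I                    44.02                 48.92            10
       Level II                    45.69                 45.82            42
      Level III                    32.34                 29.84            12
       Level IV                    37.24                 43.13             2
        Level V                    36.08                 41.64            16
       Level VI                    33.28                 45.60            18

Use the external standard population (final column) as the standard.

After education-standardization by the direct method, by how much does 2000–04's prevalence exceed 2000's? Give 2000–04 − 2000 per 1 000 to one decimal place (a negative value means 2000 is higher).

Standard weights: 0.10, 0.42, 0.12, 0.02, 0.16, 0.18.
2000–04: 0.1000×44.02 + 0.4200×45.69 + 0.1200×32.34 + 0.0200×37.24 + 0.1600×36.08 + 0.1800×33.28 = 39.9806 per 1 000.
2000: 0.1000×48.92 + 0.4200×45.82 + 0.1200×29.84 + 0.0200×43.13 + 0.1600×41.64 + 0.1800×45.60 = 43.4502 per 1 000.
Difference = 39.9806 − 43.4502 = -3.4696.

-3.5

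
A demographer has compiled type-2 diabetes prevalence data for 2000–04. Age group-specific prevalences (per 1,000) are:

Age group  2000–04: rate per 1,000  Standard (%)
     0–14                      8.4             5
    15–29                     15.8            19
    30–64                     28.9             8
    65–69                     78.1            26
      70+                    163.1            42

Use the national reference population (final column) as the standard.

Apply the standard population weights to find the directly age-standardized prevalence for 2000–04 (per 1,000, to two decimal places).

94.54

Standard weights: 0.05, 0.19, 0.08, 0.26, 0.42.
Standardized rate: 0.0500×8.4 + 0.1900×15.8 + 0.0800×28.9 + 0.2600×78.1 + 0.4200×163.1 = 94.5420 per 1,000.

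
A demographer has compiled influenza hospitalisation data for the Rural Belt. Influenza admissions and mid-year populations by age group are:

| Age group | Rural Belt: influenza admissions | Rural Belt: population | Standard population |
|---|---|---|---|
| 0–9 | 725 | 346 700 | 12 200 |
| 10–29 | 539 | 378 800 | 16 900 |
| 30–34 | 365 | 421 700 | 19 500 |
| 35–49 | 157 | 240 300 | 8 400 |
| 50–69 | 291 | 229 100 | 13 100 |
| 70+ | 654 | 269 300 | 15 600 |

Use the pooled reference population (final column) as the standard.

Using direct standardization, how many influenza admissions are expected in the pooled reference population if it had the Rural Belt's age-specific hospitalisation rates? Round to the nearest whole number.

126

Age-specific rates per 100 000 for the Rural Belt: 209.11, 142.29, 86.55, 65.33, 127.02, 242.85.
Expected influenza admissions = Σ (standard pop × age-specific rate ÷ 100 000)
= 12 200×209.11/100 000 + 16 900×142.29/100 000 + 19 500×86.55/100 000 + 8 400×65.33/100 000 + 13 100×127.02/100 000 + 15 600×242.85/100 000
= 25.51 + 24.05 + 16.88 + 5.49 + 16.64 + 37.88 = 126.45.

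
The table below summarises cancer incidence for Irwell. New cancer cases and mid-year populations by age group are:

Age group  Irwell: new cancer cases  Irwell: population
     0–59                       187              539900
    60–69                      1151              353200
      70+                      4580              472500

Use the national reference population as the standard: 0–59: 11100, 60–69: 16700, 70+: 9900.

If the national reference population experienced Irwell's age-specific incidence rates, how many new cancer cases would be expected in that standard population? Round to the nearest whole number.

Age-specific rates per 100000 for Irwell: 34.64, 325.88, 969.31.
Expected new cancer cases = Σ (standard pop × age-specific rate ÷ 100000)
= 11100×34.64/100000 + 16700×325.88/100000 + 9900×969.31/100000
= 3.84 + 54.42 + 95.96 = 154.23.

154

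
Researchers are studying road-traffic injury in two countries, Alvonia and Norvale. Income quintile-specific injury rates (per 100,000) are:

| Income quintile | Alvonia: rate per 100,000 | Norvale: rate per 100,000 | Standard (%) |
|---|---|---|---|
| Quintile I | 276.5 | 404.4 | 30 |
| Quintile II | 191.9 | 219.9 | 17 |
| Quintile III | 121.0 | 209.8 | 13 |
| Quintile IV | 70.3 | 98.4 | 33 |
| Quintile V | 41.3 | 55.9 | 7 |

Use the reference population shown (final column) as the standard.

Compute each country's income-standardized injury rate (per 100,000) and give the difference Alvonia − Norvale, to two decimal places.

-64.97

Standard weights: 0.30, 0.17, 0.13, 0.33, 0.07.
Alvonia: 0.3000×276.5 + 0.1700×191.9 + 0.1300×121.0 + 0.3300×70.3 + 0.0700×41.3 = 157.3930 per 100,000.
Norvale: 0.3000×404.4 + 0.1700×219.9 + 0.1300×209.8 + 0.3300×98.4 + 0.0700×55.9 = 222.3620 per 100,000.
Difference = 157.3930 − 222.3620 = -64.9690.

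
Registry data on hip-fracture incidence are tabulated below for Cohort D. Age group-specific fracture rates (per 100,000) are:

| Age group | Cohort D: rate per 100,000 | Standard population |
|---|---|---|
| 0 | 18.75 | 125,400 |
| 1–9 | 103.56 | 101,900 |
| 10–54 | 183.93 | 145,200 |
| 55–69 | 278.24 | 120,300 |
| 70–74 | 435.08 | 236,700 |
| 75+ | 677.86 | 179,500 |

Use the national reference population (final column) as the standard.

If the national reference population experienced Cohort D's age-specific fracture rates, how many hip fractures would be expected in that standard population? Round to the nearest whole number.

2977

Expected hip fractures = Σ (standard pop × age-specific rate ÷ 100,000)
= 125,400×18.75/100,000 + 101,900×103.56/100,000 + 145,200×183.93/100,000 + 120,300×278.24/100,000 + 236,700×435.08/100,000 + 179,500×677.86/100,000
= 23.51 + 105.53 + 267.07 + 334.72 + 1029.83 + 1216.76 = 2977.42.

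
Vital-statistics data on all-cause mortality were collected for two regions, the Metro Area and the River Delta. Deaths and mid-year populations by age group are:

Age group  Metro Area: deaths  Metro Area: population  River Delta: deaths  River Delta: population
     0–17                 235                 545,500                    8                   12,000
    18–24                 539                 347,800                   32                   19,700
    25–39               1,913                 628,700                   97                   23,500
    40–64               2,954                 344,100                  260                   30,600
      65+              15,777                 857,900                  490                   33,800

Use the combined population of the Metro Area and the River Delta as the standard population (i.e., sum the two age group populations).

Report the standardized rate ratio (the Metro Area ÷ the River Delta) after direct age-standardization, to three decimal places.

Age-specific rates per 100,000 for the Metro Area: 43.08, 154.97, 304.28, 858.47, 1839.03.
For the River Delta: 66.67, 162.44, 412.77, 849.67, 1449.70.
Combined standard total = 2,843,600; weights = 0.1961, 0.1292, 0.2294, 0.1318, 0.3136.
The Metro Area: 0.1961×43.08 + 0.1292×154.97 + 0.2294×304.28 + 0.1318×858.47 + 0.3136×1839.03 = 788.0675 per 100,000.
The River Delta: 0.1961×66.67 + 0.1292×162.44 + 0.2294×412.77 + 0.1318×849.67 + 0.3136×1449.70 = 695.2953 per 100,000.
Ratio = 788.0675 ÷ 695.2953 = 1.13343.

1.133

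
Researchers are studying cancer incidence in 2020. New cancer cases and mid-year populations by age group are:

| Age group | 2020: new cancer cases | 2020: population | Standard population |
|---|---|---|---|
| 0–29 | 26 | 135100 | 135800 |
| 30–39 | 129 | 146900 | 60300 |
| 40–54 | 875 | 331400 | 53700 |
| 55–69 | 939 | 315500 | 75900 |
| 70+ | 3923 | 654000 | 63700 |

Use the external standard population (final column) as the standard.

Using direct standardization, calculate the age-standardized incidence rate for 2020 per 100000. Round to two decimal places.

Age-specific rates per 100000 for 2020: 19.25, 87.81, 264.03, 297.62, 599.85.
Standard total = 389400; weights = 0.3487, 0.1549, 0.1379, 0.1949, 0.1636.
Standardized rate: 0.3487×19.25 + 0.1549×87.81 + 0.1379×264.03 + 0.1949×297.62 + 0.1636×599.85 = 212.8583 per 100000.

212.86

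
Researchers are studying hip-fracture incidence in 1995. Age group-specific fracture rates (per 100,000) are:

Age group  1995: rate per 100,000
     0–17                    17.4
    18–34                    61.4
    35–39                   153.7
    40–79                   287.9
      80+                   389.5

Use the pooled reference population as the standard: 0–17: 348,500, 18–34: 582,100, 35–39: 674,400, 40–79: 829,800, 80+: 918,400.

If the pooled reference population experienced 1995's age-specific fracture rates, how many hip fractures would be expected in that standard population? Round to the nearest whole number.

Expected hip fractures = Σ (standard pop × age-specific rate ÷ 100,000)
= 348,500×17.4/100,000 + 582,100×61.4/100,000 + 674,400×153.7/100,000 + 829,800×287.9/100,000 + 918,400×389.5/100,000
= 60.64 + 357.41 + 1036.55 + 2388.99 + 3577.17 = 7420.76.

7421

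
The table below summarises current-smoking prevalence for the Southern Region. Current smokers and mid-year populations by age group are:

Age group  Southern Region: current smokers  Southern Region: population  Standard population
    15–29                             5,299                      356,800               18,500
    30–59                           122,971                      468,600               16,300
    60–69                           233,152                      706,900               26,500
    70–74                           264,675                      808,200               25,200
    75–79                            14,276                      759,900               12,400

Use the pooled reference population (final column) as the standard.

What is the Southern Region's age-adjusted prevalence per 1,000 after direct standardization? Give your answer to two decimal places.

220.20

Age-specific rates per 1,000 for the Southern Region: 14.851, 262.422, 329.823, 327.487, 18.787.
Standard total = 98,900; weights = 0.1871, 0.1648, 0.2679, 0.2548, 0.1254.
Standardized rate: 0.1871×14.851 + 0.1648×262.422 + 0.2679×329.823 + 0.2548×327.487 + 0.1254×18.787 = 220.2040 per 1,000.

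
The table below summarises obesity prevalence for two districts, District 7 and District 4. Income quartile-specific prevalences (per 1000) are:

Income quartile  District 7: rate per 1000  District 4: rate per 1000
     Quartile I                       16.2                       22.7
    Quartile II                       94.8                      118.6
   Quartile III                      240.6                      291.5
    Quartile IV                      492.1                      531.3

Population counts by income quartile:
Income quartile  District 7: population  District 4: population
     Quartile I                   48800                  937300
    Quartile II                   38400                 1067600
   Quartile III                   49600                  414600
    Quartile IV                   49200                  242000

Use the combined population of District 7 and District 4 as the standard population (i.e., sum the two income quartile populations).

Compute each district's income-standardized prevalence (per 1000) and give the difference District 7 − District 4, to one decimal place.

Combined standard total = 2847500; weights = 0.3463, 0.3884, 0.1630, 0.1023.
District 7: 0.3463×16.2 + 0.3884×94.8 + 0.1630×240.6 + 0.1023×492.1 = 131.9788 per 1000.
District 4: 0.3463×22.7 + 0.3884×118.6 + 0.1630×291.5 + 0.1023×531.3 = 155.7805 per 1000.
Difference = 131.9788 − 155.7805 = -23.8017.

-23.8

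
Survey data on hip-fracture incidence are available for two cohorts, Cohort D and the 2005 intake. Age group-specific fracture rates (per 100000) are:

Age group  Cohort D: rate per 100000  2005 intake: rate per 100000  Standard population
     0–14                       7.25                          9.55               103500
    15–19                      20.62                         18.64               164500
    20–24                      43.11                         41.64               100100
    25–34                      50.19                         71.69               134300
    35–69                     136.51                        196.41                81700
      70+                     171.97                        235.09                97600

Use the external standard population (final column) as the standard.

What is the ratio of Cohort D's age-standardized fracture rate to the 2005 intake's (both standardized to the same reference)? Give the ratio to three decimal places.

Standard total = 681700; weights = 0.1518, 0.2413, 0.1468, 0.1970, 0.1198, 0.1432.
Cohort D: 0.1518×7.25 + 0.2413×20.62 + 0.1468×43.11 + 0.1970×50.19 + 0.1198×136.51 + 0.1432×171.97 = 63.2761 per 100000.
The 2005 intake: 0.1518×9.55 + 0.2413×18.64 + 0.1468×41.64 + 0.1970×71.69 + 0.1198×196.41 + 0.1432×235.09 = 83.3832 per 100000.
Ratio = 63.2761 ÷ 83.3832 = 0.75886.

0.759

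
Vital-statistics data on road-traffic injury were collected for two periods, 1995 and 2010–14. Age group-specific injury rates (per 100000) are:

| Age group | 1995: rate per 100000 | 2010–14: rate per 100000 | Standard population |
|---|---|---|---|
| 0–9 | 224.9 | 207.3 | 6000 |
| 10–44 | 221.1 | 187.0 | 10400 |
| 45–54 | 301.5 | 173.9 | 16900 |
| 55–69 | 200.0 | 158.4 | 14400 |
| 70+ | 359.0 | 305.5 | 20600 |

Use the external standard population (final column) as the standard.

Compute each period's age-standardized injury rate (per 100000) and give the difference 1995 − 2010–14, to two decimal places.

63.22

Standard total = 68300; weights = 0.0878, 0.1523, 0.2474, 0.2108, 0.3016.
1995: 0.0878×224.9 + 0.1523×221.1 + 0.2474×301.5 + 0.2108×200.0 + 0.3016×359.0 = 278.4713 per 100000.
2010–14: 0.0878×207.3 + 0.1523×187.0 + 0.2474×173.9 + 0.2108×158.4 + 0.3016×305.5 = 215.2529 per 100000.
Difference = 278.4713 − 215.2529 = 63.2184.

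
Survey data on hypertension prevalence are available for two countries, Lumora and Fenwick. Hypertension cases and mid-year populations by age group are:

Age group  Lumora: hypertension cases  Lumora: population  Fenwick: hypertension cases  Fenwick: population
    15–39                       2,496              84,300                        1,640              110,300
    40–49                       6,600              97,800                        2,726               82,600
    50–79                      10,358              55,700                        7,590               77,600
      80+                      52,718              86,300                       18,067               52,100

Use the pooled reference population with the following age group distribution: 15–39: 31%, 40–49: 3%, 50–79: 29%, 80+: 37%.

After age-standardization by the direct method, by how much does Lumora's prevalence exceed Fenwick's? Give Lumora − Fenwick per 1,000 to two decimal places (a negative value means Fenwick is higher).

Age-specific rates per 1,000 for Lumora: 29.609, 67.485, 185.961, 610.869.
For Fenwick: 14.869, 33.002, 97.809, 346.775.
Standard weights: 0.31, 0.03, 0.29, 0.37.
Lumora: 0.3100×29.609 + 0.0300×67.485 + 0.2900×185.961 + 0.3700×610.869 = 291.1533 per 1,000.
Fenwick: 0.3100×14.869 + 0.0300×33.002 + 0.2900×97.809 + 0.3700×346.775 = 162.2709 per 1,000.
Difference = 291.1533 − 162.2709 = 128.8824.

128.88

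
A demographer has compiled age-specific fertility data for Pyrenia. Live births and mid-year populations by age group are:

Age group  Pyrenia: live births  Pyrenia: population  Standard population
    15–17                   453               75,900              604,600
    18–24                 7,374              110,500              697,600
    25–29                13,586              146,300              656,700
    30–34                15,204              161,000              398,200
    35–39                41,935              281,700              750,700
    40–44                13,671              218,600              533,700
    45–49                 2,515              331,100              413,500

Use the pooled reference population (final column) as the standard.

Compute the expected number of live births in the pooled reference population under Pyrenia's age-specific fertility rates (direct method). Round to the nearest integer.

297019

Age-specific rates per 1,000 for Pyrenia: 5.968, 66.733, 92.864, 94.435, 148.864, 62.539, 7.596.
Expected live births = Σ (standard pop × age-specific rate ÷ 1,000)
= 604,600×5.968/1,000 + 697,600×66.733/1,000 + 656,700×92.864/1,000 + 398,200×94.435/1,000 + 750,700×148.864/1,000 + 533,700×62.539/1,000 + 413,500×7.596/1,000
= 3608.48 + 46552.96 + 60983.77 + 37603.93 + 111752.23 + 33377.00 + 3140.90 = 297019.29.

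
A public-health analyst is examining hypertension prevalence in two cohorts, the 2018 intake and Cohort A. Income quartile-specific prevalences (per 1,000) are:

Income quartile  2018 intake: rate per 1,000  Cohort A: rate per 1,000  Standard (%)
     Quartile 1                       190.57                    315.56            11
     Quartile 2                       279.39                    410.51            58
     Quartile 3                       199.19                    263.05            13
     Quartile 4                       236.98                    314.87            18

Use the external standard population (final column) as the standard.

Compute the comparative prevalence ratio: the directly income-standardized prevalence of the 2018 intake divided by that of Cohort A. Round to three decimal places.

0.692

Standard weights: 0.11, 0.58, 0.13, 0.18.
The 2018 intake: 0.1100×190.57 + 0.5800×279.39 + 0.1300×199.19 + 0.1800×236.98 = 251.5600 per 1,000.
Cohort A: 0.1100×315.56 + 0.5800×410.51 + 0.1300×263.05 + 0.1800×314.87 = 363.6805 per 1,000.
Ratio = 251.5600 ÷ 363.6805 = 0.69171.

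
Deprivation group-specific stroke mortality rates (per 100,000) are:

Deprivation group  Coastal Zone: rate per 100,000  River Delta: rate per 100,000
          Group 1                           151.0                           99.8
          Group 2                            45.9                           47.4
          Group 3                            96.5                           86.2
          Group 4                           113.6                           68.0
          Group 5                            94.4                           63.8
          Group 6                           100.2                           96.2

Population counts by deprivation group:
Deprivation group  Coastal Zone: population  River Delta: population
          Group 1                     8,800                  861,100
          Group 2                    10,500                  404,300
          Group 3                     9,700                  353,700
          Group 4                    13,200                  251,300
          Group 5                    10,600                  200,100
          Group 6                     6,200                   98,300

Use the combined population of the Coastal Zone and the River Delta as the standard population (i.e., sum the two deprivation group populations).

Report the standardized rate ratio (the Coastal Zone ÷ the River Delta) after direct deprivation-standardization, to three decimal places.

Combined standard total = 2,227,800; weights = 0.3905, 0.1862, 0.1631, 0.1187, 0.0946, 0.0469.
The Coastal Zone: 0.3905×151.0 + 0.1862×45.9 + 0.1631×96.5 + 0.1187×113.6 + 0.0946×94.4 + 0.0469×100.2 = 110.3647 per 100,000.
The River Delta: 0.3905×99.8 + 0.1862×47.4 + 0.1631×86.2 + 0.1187×68.0 + 0.0946×63.8 + 0.0469×96.2 = 80.4759 per 100,000.
Ratio = 110.3647 ÷ 80.4759 = 1.37140.

1.371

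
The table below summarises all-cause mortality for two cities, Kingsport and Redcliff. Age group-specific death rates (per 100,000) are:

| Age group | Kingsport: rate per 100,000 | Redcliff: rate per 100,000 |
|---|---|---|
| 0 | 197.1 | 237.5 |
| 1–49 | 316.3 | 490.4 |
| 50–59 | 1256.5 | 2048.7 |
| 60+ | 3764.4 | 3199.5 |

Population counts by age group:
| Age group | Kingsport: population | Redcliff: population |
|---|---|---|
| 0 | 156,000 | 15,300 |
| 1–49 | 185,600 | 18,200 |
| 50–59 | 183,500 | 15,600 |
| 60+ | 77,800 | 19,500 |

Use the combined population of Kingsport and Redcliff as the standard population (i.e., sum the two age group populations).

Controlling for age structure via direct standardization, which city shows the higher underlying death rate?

Combined standard total = 671,500; weights = 0.2551, 0.3035, 0.2965, 0.1449.
Kingsport: 0.2551×197.1 + 0.3035×316.3 + 0.2965×1256.5 + 0.1449×3764.4 = 1064.2896 per 100,000.
Redcliff: 0.2551×237.5 + 0.3035×490.4 + 0.2965×2048.7 + 0.1449×3199.5 = 1280.4688 per 100,000.

Redcliff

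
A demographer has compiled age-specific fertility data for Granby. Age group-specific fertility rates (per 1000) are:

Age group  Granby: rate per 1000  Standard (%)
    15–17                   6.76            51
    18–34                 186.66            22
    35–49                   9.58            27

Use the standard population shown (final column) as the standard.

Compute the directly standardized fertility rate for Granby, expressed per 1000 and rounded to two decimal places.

47.10

Standard weights: 0.51, 0.22, 0.27.
Standardized rate: 0.5100×6.76 + 0.2200×186.66 + 0.2700×9.58 = 47.0994 per 1000.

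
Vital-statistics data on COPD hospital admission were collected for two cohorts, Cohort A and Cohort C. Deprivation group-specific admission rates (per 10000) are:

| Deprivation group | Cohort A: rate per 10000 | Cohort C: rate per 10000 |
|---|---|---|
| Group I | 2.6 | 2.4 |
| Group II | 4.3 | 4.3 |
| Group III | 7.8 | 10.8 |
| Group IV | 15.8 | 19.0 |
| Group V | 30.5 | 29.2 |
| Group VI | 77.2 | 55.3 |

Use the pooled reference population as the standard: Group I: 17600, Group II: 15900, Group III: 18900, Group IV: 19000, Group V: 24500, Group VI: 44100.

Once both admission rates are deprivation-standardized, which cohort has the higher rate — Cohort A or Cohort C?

Standard total = 140000; weights = 0.1257, 0.1136, 0.1350, 0.1357, 0.1750, 0.3150.
Cohort A: 0.1257×2.6 + 0.1136×4.3 + 0.1350×7.8 + 0.1357×15.8 + 0.1750×30.5 + 0.3150×77.2 = 33.6680 per 10000.
Cohort C: 0.1257×2.4 + 0.1136×4.3 + 0.1350×10.8 + 0.1357×19.0 + 0.1750×29.2 + 0.3150×55.3 = 27.3561 per 10000.

Cohort A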